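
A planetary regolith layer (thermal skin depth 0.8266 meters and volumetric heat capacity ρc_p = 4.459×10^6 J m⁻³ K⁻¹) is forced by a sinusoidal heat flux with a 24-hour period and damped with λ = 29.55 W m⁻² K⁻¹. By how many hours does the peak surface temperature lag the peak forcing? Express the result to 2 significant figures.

Areal heat capacity C = ρc_p × D = 4.459×10^6 × 0.8266 = 3.69×10^6 J/(m²·K).
ω = 2π / 86400 s = 7.27×10^-5 s⁻¹.
Phase lag φ = arctan(Cω/λ) = arctan(268/29.55) = 1.46 rad.
Time lag = φ / ω = 1.46 / 7.27×10^-5 = 20100 s = 5.58 hours.

5.6 hours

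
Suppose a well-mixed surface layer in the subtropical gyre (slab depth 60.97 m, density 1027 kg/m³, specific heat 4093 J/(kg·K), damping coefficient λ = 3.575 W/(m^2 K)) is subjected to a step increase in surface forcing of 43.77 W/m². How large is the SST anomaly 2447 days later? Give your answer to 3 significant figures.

11.6 K

Areal heat capacity C = ρ c_p D = 1027 × 4093 × 60.97 = 2.56×10^8 J m⁻² K⁻¹.
τ = C / λ = 2.56×10^8 / 3.575 = 7.17×10^7 s.
Equilibrium anomaly ΔT_eq = F / λ = 43.77 / 3.575 = 12.2 K.
t = 2447 days = 2.11×10^8 s, so t/τ = 2.95.
ΔT(t) = ΔT_eq (1 − e^(−t/τ)) = 12.2 × (1 − e^−2.95) = 11.6 K.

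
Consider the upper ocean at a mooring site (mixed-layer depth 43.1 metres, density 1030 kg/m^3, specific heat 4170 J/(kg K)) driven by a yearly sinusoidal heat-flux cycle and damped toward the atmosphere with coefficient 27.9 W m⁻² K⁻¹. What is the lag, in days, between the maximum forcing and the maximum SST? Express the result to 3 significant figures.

53.6 days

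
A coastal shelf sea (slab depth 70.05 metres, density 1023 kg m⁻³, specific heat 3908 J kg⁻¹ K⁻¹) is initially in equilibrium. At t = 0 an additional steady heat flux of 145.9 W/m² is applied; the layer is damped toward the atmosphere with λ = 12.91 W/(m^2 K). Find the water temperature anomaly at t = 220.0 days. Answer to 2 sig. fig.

6.6 K

Areal heat capacity C = ρ c_p D = 1023 × 3908 × 70.05 = 2.80×10^8 J/(m^2 K).
τ = C / λ = 2.80×10^8 / 12.91 = 2.17×10^7 s.
Equilibrium anomaly ΔT_eq = F / λ = 145.9 / 12.91 = 11.3 K.
t = 220.0 days = 1.90×10^7 s, so t/τ = 0.876.
ΔT(t) = ΔT_eq (1 − e^(−t/τ)) = 11.3 × (1 − e^−0.876) = 6.60 K.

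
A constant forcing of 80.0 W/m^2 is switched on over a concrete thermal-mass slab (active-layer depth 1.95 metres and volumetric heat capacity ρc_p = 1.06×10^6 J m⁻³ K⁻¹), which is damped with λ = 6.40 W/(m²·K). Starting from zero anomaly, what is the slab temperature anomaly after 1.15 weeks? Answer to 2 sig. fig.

11 K

Areal heat capacity C = ρc_p × D = 1.06×10^6 × 1.95 = 2.07×10^6 J m⁻² K⁻¹.
τ = C / λ = 2.07×10^6 / 6.40 = 3.23×10^5 s.
Equilibrium anomaly ΔT_eq = F / λ = 80.0 / 6.40 = 12.5 K.
t = 1.15 weeks = 6.96×10^5 s, so t/τ = 2.15.
ΔT(t) = ΔT_eq (1 − e^(−t/τ)) = 12.5 × (1 − e^−2.15) = 11.0 K.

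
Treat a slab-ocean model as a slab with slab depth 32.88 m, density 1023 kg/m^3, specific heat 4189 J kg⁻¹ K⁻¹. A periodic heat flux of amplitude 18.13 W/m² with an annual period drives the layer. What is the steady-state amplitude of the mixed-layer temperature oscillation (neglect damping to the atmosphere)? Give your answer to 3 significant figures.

Areal heat capacity C = ρ c_p D = 1023 × 4189 × 32.88 = 1.41×10^8 J m⁻² K⁻¹.
Angular frequency ω = 2π / T = 2π / 3.15×10^7 s = 1.99×10^-7 s⁻¹.
Cω = 1.41×10^8 × 1.99×10^-7 = 28.1 W/(m²·K).
Amplitude A = F₀ / (Cω) = 18.13 / 28.1 = 0.646 K.

0.646 K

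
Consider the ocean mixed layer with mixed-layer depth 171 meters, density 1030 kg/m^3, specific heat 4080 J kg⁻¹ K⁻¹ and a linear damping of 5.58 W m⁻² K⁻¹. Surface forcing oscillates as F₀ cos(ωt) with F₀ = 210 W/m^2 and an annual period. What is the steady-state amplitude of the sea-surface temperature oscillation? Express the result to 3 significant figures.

Areal heat capacity C = ρ c_p D = 1030 × 4080 × 171 = 7.19×10^8 J/(m^2 K).
Angular frequency ω = 2π / T = 2π / 3.15×10^7 s = 1.99×10^-7 s⁻¹.
√((Cω)² + λ²) = √((143)² + 5.58²) = 143 W/(m²·K).
Amplitude A = F₀ / √((Cω)²+λ²) = 210 / 143 = 1.47 K.

1.47 K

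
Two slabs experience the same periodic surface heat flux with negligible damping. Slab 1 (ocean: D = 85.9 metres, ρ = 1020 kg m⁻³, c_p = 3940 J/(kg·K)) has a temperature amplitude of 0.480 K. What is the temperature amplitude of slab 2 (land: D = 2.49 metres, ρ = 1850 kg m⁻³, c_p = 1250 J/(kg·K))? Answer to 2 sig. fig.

C_ocean = 3.45×10^8 J/(m²·K); C_land = 5.76×10^6 J/(m²·K).
A ∝ 1/C ⇒ A_land = A_ocean × C_ocean/C_land = 0.480 × 60.0 = 28.8 K.

29 K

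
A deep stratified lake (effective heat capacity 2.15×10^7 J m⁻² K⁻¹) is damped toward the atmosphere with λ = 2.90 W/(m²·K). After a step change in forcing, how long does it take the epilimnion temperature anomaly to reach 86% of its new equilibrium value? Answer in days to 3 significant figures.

169 days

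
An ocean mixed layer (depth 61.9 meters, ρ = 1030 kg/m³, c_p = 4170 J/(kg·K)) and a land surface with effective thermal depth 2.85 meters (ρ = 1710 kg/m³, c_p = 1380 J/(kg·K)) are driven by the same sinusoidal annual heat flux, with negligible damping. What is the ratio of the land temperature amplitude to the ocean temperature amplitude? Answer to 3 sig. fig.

39.5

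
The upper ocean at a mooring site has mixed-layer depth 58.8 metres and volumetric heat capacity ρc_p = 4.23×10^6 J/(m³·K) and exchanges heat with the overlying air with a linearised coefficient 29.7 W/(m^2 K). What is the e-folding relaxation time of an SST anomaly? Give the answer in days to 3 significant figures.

96.9 days

Areal heat capacity C = ρc_p × D = 4.23×10^6 × 58.8 = 2.49×10^8 J m⁻² K⁻¹.
Relaxation time τ = C / λ = 2.49×10^8 / 29.7 = 8.37×10^6 s.
In days: 8.37×10^6 s / (86400 s/day) = 96.9 days.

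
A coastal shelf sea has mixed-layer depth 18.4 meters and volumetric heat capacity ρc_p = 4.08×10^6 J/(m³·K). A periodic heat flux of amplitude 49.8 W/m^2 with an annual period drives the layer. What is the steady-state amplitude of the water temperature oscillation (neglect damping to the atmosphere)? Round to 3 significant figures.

Areal heat capacity C = ρc_p × D = 4.08×10^6 × 18.4 = 7.51×10^7 J/(m²·K).
Angular frequency ω = 2π / T = 2π / 3.15×10^7 s = 1.99×10^-7 s⁻¹.
Cω = 7.51×10^7 × 1.99×10^-7 = 15.0 W/(m²·K).
Amplitude A = F₀ / (Cω) = 49.8 / 15.0 = 3.33 K.

3.33 K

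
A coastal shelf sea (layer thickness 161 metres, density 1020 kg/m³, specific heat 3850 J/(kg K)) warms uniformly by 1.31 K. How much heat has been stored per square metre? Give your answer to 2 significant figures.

Areal heat capacity C = ρ c_p D = 1020 × 3850 × 161 = 6.32×10^8 J/(m²·K).
ΔQ = C ΔT = 6.32×10^8 × 1.31 = 8.28×10^8 J/m².

8.3×10^8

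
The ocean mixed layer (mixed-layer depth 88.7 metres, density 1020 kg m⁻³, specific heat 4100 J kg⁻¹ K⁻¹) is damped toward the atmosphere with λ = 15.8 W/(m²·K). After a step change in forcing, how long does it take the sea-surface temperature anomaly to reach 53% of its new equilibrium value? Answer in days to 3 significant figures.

Areal heat capacity C = ρ c_p D = 1020 × 4100 × 88.7 = 3.71×10^8 J/(m²·K).
τ = C / λ = 3.71×10^8 / 15.8 = 2.35×10^7 s.
Fraction reached: 1 − e^(−t/τ) = 0.53 ⇒ t = −τ ln(1 − 0.53) = τ × 0.755.
t = 1.77×10^7 s = 205 days.

205 days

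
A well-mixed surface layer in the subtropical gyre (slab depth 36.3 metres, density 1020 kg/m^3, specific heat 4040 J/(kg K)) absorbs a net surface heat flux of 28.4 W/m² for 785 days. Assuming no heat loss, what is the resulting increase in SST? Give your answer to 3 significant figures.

Areal heat capacity C = ρ c_p D = 1020 × 4040 × 36.3 = 1.50×10^8 J m⁻² K⁻¹.
Net heat input Q = F Δt = 28.4 × (785 days × 86400 s/day) = 1.93×10^9 J/m².
ΔT = Q / C = 1.93×10^9 / 1.50×10^8 = 12.9 K.

12.9 K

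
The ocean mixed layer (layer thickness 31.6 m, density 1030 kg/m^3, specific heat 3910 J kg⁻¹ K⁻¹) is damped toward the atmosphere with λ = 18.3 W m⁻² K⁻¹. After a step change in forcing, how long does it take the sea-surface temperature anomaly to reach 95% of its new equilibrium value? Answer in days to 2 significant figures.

240 days

Areal heat capacity C = ρ c_p D = 1030 × 3910 × 31.6 = 1.27×10^8 J m⁻² K⁻¹.
τ = C / λ = 1.27×10^8 / 18.3 = 6.95×10^6 s.
Fraction reached: 1 − e^(−t/τ) = 0.95 ⇒ t = −τ ln(1 − 0.95) = τ × 3.00.
t = 2.08×10^7 s = 241 days.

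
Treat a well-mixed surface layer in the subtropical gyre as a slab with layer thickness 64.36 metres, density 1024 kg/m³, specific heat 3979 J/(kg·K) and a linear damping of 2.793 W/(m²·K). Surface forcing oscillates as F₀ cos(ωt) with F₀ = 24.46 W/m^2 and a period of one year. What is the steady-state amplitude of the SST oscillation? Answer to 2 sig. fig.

0.47 K

Areal heat capacity C = ρ c_p D = 1024 × 3979 × 64.36 = 2.62×10^8 J/(m^2 K).
Angular frequency ω = 2π / T = 2π / 3.15×10^7 s = 1.99×10^-7 s⁻¹.
√((Cω)² + λ²) = √((52.2)² + 2.793²) = 52.3 W/(m²·K).
Amplitude A = F₀ / √((Cω)²+λ²) = 24.46 / 52.3 = 0.467 K.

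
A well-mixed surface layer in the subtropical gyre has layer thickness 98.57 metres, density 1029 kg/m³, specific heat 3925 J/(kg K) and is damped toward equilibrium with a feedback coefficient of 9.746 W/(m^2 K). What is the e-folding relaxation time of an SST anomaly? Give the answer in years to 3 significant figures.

Areal heat capacity C = ρ c_p D = 1029 × 3925 × 98.57 = 3.98×10^8 J m⁻² K⁻¹.
Relaxation time τ = C / λ = 3.98×10^8 / 9.746 = 4.08×10^7 s.
In years: 4.08×10^7 s / (3.156×10^7 s/year) = 1.29 years.

1.29 years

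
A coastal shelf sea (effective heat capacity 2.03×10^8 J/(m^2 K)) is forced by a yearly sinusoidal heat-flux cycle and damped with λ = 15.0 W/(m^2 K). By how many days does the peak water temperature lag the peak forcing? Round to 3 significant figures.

70.6 days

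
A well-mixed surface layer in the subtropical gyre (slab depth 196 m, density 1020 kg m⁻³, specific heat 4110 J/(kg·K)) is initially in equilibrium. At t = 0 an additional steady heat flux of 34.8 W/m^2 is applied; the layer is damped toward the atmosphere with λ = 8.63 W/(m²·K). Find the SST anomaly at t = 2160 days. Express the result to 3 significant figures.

Areal heat capacity C = ρ c_p D = 1020 × 4110 × 196 = 8.22×10^8 J m⁻² K⁻¹.
τ = C / λ = 8.22×10^8 / 8.63 = 9.52×10^7 s.
Equilibrium anomaly ΔT_eq = F / λ = 34.8 / 8.63 = 4.03 K.
t = 2160 days = 1.87×10^8 s, so t/τ = 1.96.
ΔT(t) = ΔT_eq (1 − e^(−t/τ)) = 4.03 × (1 − e^−1.96) = 3.46 K.

3.46 K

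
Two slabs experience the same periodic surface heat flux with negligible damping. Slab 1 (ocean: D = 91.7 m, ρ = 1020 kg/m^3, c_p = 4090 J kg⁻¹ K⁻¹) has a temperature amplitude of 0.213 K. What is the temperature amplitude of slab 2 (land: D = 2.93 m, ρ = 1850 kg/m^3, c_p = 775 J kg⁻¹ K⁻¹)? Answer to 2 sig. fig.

C_ocean = 3.83×10^8 J/(m²·K); C_land = 4.20×10^6 J/(m²·K).
A ∝ 1/C ⇒ A_land = A_ocean × C_ocean/C_land = 0.213 × 91.1 = 19.4 K.

19 K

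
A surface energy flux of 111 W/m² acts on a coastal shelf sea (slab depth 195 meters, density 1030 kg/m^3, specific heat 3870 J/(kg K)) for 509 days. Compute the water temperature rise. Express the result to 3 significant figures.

Areal heat capacity C = ρ c_p D = 1030 × 3870 × 195 = 7.77×10^8 J/(m²·K).
Net heat input Q = F Δt = 111 × (509 days × 86400 s/day) = 4.88×10^9 J/m².
ΔT = Q / C = 4.88×10^9 / 7.77×10^8 = 6.28 K.

6.28 K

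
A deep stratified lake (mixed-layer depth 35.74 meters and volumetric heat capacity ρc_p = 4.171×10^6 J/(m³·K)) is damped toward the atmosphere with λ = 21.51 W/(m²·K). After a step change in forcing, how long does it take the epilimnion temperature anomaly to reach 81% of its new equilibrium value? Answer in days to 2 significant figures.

Areal heat capacity C = ρc_p × D = 4.171×10^6 × 35.74 = 1.49×10^8 J/(m^2 K).
τ = C / λ = 1.49×10^8 / 21.51 = 6.93×10^6 s.
Fraction reached: 1 − e^(−t/τ) = 0.81 ⇒ t = −τ ln(1 − 0.81) = τ × 1.66.
t = 1.15×10^7 s = 133 days.

130 days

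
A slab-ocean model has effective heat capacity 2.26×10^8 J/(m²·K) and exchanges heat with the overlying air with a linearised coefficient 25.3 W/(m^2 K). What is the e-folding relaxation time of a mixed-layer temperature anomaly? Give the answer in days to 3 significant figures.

Areal heat capacity C = 2.26×10^8 J/(m²·K) (given).
Relaxation time τ = C / λ = 2.26×10^8 / 25.3 = 8.93×10^6 s.
In days: 8.93×10^6 s / (86400 s/day) = 103 days.

103 days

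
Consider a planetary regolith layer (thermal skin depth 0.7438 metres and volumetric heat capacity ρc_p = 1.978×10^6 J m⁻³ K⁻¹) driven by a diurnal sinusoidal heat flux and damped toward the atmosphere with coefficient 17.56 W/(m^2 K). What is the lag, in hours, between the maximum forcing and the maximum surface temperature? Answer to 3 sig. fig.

5.38 hours

Areal heat capacity C = ρc_p × D = 1.978×10^6 × 0.7438 = 1.47×10^6 J m⁻² K⁻¹.
ω = 2π / 86400 s = 7.27×10^-5 s⁻¹.
Phase lag φ = arctan(Cω/λ) = arctan(107/17.56) = 1.41 rad.
Time lag = φ / ω = 1.41 / 7.27×10^-5 = 19400 s = 5.38 hours.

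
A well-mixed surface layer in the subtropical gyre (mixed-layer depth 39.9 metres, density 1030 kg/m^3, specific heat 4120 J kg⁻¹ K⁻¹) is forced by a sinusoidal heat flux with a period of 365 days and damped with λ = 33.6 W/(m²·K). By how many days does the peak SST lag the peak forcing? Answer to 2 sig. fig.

46 days

Areal heat capacity C = ρ c_p D = 1030 × 4120 × 39.9 = 1.69×10^8 J/(m²·K).
ω = 2π / 3.15×10^7 s = 1.99×10^-7 s⁻¹.
Phase lag φ = arctan(Cω/λ) = arctan(33.7/33.6) = 0.787 rad.
Time lag = φ / ω = 0.787 / 1.99×10^-7 = 3.95×10^6 s = 45.7 days.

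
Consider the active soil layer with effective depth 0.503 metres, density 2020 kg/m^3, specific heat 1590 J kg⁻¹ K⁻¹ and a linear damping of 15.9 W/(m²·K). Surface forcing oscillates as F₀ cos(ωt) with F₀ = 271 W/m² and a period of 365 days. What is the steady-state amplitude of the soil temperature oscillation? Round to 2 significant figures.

17 K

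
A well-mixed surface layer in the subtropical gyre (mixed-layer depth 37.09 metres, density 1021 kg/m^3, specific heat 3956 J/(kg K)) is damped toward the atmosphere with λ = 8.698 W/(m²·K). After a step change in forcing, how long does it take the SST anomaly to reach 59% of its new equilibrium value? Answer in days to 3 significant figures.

Areal heat capacity C = ρ c_p D = 1021 × 3956 × 37.09 = 1.50×10^8 J m⁻² K⁻¹.
τ = C / λ = 1.50×10^8 / 8.698 = 1.72×10^7 s.
Fraction reached: 1 − e^(−t/τ) = 0.59 ⇒ t = −τ ln(1 − 0.59) = τ × 0.892.
t = 1.54×10^7 s = 178 days.

178 days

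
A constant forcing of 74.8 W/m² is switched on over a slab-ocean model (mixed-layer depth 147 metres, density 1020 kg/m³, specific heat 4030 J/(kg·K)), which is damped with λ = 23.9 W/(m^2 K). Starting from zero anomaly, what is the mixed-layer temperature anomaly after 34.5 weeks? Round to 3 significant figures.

Areal heat capacity C = ρ c_p D = 1020 × 4030 × 147 = 6.04×10^8 J m⁻² K⁻¹.
τ = C / λ = 6.04×10^8 / 23.9 = 2.53×10^7 s.
Equilibrium anomaly ΔT_eq = F / λ = 74.8 / 23.9 = 3.13 K.
t = 34.5 weeks = 2.09×10^7 s, so t/τ = 0.825.
ΔT(t) = ΔT_eq (1 − e^(−t/τ)) = 3.13 × (1 − e^−0.825) = 1.76 K.

1.76 K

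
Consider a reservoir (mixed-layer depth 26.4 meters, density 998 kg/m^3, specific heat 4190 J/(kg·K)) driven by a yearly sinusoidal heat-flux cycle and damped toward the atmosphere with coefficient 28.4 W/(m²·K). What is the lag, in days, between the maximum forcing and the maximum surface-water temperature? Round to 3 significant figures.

Areal heat capacity C = ρ c_p D = 998 × 4190 × 26.4 = 1.10×10^8 J/(m²·K).
ω = 2π / 3.15×10^7 s = 1.99×10^-7 s⁻¹.
Phase lag φ = arctan(Cω/λ) = arctan(22.0/28.4) = 0.659 rad.
Time lag = φ / ω = 0.659 / 1.99×10^-7 = 3.31×10^6 s = 38.3 days.

38.3 days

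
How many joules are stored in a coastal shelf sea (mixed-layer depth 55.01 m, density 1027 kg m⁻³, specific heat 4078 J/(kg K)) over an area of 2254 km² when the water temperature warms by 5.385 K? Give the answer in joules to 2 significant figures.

Areal heat capacity C = ρ c_p D = 1027 × 4078 × 55.01 = 2.30×10^8 J m⁻² K⁻¹.
Heat per unit area: q = C ΔT = 2.30×10^8 × 5.385 = 1.24×10^9 J/m².
Total heat: Q = q × A = 1.24×10^9 × (2254 × 10⁶ m²) = 2.80×10^18 J.

2.8×10^18 J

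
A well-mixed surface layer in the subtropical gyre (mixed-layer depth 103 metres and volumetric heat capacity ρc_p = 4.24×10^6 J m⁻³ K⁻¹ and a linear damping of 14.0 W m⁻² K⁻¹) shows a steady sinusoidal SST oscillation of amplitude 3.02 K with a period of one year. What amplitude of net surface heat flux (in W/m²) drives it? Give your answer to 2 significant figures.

Areal heat capacity C = ρc_p × D = 4.24×10^6 × 103 = 4.37×10^8 J/(m²·K).
ω = 2π / 3.15×10^7 s = 1.99×10^-7 s⁻¹.
√((Cω)² + λ²) = √((87.0)² + 14.0²) = 88.1 W/(m²·K).
F₀ = A × √((Cω)²+λ²) = 3.02 × 88.1 = 266 W/m².

270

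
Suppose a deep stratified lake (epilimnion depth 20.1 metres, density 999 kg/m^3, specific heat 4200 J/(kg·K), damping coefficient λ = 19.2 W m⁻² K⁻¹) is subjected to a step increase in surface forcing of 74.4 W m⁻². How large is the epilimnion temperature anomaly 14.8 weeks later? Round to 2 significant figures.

3.4 K

Areal heat capacity C = ρ c_p D = 999 × 4200 × 20.1 = 8.43×10^7 J/(m²·K).
τ = C / λ = 8.43×10^7 / 19.2 = 4.39×10^6 s.
Equilibrium anomaly ΔT_eq = F / λ = 74.4 / 19.2 = 3.88 K.
t = 14.8 weeks = 8.95×10^6 s, so t/τ = 2.04.
ΔT(t) = ΔT_eq (1 − e^(−t/τ)) = 3.88 × (1 − e^−2.04) = 3.37 K.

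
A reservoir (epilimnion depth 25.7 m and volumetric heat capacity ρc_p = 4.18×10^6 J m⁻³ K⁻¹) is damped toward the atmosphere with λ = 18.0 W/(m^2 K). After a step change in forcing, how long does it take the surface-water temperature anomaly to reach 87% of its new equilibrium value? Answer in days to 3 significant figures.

141 days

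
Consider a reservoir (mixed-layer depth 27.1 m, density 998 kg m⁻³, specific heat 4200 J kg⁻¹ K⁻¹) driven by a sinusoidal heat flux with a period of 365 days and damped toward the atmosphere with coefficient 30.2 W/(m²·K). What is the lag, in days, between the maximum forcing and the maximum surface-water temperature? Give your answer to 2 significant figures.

Areal heat capacity C = ρ c_p D = 998 × 4200 × 27.1 = 1.14×10^8 J/(m^2 K).
ω = 2π / 3.15×10^7 s = 1.99×10^-7 s⁻¹.
Phase lag φ = arctan(Cω/λ) = arctan(22.6/30.2) = 0.643 rad.
Time lag = φ / ω = 0.643 / 1.99×10^-7 = 3.23×10^6 s = 37.4 days.

37 days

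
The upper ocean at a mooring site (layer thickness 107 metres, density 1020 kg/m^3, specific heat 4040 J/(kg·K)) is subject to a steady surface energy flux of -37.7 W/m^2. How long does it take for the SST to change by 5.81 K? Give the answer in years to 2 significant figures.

2.2 years

Areal heat capacity C = ρ c_p D = 1020 × 4040 × 107 = 4.41×10^8 J m⁻² K⁻¹.
Time required: Δt = C ΔT / F = 4.41×10^8 × -5.81 / -37.7 = 6.80×10^7 s.
In years: 6.80×10^7 s / (3.156×10^7 s/year) = 2.15 years.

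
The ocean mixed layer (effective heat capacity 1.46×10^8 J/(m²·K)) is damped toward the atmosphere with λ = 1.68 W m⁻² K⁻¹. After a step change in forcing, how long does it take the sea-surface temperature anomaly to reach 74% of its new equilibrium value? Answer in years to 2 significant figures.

3.7 years

Areal heat capacity C = 1.46×10^8 J/(m²·K) (given).
τ = C / λ = 1.46×10^8 / 1.68 = 8.69×10^7 s.
Fraction reached: 1 − e^(−t/τ) = 0.74 ⇒ t = −τ ln(1 − 0.74) = τ × 1.35.
t = 1.17×10^8 s = 3.71 years.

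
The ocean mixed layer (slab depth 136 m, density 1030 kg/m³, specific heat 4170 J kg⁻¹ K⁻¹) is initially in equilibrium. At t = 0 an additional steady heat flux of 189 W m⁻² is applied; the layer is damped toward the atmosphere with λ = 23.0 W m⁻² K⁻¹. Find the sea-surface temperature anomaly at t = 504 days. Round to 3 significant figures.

Areal heat capacity C = ρ c_p D = 1030 × 4170 × 136 = 5.84×10^8 J m⁻² K⁻¹.
τ = C / λ = 5.84×10^8 / 23.0 = 2.54×10^7 s.
Equilibrium anomaly ΔT_eq = F / λ = 189 / 23.0 = 8.22 K.
t = 504 days = 4.35×10^7 s, so t/τ = 1.71.
ΔT(t) = ΔT_eq (1 − e^(−t/τ)) = 8.22 × (1 − e^−1.71) = 6.74 K.

6.74 K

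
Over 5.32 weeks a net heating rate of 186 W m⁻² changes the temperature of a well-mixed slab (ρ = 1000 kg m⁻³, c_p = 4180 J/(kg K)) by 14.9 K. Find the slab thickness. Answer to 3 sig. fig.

Heat input Q = F Δt = 186 × 3.22×10^6 s = 5.98×10^8 J/m².
Required areal heat capacity C = Q / ΔT = 4.02×10^7 J/(m²·K).
Depth D = C / (ρ c_p) = 4.02×10^7 / (1000 × 4180) = 9.61 m.

9.61 m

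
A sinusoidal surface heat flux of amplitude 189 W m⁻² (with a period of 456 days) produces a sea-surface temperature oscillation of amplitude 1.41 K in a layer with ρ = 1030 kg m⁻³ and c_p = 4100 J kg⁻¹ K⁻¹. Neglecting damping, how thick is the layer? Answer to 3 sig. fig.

ω = 2π / 3.94×10^7 s = 1.59×10^-7 s⁻¹.
Required C = F₀ / (A ω) = 189 / (1.41 × 1.59×10^-7) = 8.41×10^8 J/(m²·K).
D = C / (ρ c_p) = 8.41×10^8 / (1030 × 4100) = 199 m.

199 m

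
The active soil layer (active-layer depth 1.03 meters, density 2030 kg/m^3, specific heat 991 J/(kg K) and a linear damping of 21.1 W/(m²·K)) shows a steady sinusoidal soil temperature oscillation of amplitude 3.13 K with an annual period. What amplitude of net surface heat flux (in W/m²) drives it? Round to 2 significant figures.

66

Areal heat capacity C = ρ c_p D = 2030 × 991 × 1.03 = 2.07×10^6 J m⁻² K⁻¹.
ω = 2π / 3.15×10^7 s = 1.99×10^-7 s⁻¹.
√((Cω)² + λ²) = √((0.413)² + 21.1²) = 21.1 W/(m²·K).
F₀ = A × √((Cω)²+λ²) = 3.13 × 21.1 = 66.1 W/m².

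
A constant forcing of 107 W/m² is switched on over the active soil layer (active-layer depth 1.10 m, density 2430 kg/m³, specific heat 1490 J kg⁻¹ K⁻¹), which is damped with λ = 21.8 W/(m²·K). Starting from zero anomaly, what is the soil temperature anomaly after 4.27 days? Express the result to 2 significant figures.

4.3 K

Areal heat capacity C = ρ c_p D = 2430 × 1490 × 1.10 = 3.98×10^6 J m⁻² K⁻¹.
τ = C / λ = 3.98×10^6 / 21.8 = 1.83×10^5 s.
Equilibrium anomaly ΔT_eq = F / λ = 107 / 21.8 = 4.91 K.
t = 4.27 days = 3.69×10^5 s, so t/τ = 2.02.
ΔT(t) = ΔT_eq (1 − e^(−t/τ)) = 4.91 × (1 − e^−2.02) = 4.26 K.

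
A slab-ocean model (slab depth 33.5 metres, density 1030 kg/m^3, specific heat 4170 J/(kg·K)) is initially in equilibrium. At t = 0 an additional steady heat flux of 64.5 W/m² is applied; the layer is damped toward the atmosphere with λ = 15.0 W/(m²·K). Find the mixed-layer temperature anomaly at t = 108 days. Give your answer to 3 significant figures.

Areal heat capacity C = ρ c_p D = 1030 × 4170 × 33.5 = 1.44×10^8 J/(m²·K).
τ = C / λ = 1.44×10^8 / 15.0 = 9.59×10^6 s.
Equilibrium anomaly ΔT_eq = F / λ = 64.5 / 15.0 = 4.30 K.
t = 108 days = 9.33×10^6 s, so t/τ = 0.973.
ΔT(t) = ΔT_eq (1 − e^(−t/τ)) = 4.30 × (1 − e^−0.973) = 2.67 K.

2.67 K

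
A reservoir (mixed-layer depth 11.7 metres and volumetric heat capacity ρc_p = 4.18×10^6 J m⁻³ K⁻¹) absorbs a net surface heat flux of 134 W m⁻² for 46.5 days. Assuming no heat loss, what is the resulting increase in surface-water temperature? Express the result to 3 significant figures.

Areal heat capacity C = ρc_p × D = 4.18×10^6 × 11.7 = 4.89×10^7 J/(m^2 K).
Net heat input Q = F Δt = 134 × (46.5 days × 86400 s/day) = 5.38×10^8 J/m².
ΔT = Q / C = 5.38×10^8 / 4.89×10^7 = 11.0 K.

11.0 K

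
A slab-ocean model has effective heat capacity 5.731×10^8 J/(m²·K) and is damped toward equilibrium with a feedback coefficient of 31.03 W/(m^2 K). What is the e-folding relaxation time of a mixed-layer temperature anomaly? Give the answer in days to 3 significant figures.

214 days

Areal heat capacity C = 5.731×10^8 J/(m²·K) (given).
Relaxation time τ = C / λ = 5.73×10^8 / 31.03 = 1.85×10^7 s.
In days: 1.85×10^7 s / (86400 s/day) = 214 days.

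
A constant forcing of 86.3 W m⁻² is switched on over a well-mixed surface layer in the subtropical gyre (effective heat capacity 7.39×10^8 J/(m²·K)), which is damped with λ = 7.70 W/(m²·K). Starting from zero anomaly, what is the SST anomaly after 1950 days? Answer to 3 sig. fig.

9.27 K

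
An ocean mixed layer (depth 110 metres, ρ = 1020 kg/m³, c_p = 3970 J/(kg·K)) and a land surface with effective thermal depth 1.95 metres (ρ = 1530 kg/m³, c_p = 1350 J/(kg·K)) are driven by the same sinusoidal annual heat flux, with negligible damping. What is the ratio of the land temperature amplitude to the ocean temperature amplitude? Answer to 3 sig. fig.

111

C_ocean = 1020 × 3970 × 110 = 4.45×10^8 J/(m²·K).
C_land = 1530 × 1350 × 1.95 = 4.03×10^6 J/(m²·K).
Undamped amplitude ∝ 1/C, so A_land/A_ocean = C_ocean/C_land = 111.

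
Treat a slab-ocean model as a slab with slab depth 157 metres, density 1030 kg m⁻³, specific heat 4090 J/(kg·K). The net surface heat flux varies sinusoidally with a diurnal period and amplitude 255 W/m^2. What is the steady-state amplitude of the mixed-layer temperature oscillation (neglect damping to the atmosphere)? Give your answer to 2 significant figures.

0.0053 K

Areal heat capacity C = ρ c_p D = 1030 × 4090 × 157 = 6.61×10^8 J/(m²·K).
Angular frequency ω = 2π / T = 2π / 86400 s = 7.27×10^-5 s⁻¹.
Cω = 6.61×10^8 × 7.27×10^-5 = 48100 W/(m²·K).
Amplitude A = F₀ / (Cω) = 255 / 48100 = 0.00530 K.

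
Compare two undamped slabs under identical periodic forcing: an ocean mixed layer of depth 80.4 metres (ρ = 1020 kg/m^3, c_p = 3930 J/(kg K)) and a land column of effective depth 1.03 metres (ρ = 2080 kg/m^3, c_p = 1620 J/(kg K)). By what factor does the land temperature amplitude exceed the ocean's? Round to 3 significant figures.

92.9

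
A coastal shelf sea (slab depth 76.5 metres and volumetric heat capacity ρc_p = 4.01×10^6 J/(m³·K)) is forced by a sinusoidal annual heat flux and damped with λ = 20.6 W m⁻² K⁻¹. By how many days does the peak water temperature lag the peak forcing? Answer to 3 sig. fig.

72.4 days

Areal heat capacity C = ρc_p × D = 4.01×10^6 × 76.5 = 3.07×10^8 J/(m^2 K).
ω = 2π / 3.15×10^7 s = 1.99×10^-7 s⁻¹.
Phase lag φ = arctan(Cω/λ) = arctan(61.1/20.6) = 1.25 rad.
Time lag = φ / ω = 1.25 / 1.99×10^-7 = 6.25×10^6 s = 72.4 days.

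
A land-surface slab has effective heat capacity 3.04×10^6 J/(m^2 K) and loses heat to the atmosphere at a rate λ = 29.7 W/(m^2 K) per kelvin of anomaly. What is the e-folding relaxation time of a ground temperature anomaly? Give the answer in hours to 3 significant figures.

28.4 hours

Areal heat capacity C = 3.04×10^6 J/(m^2 K) (given).
Relaxation time τ = C / λ = 3.04×10^6 / 29.7 = 1.02×10^5 s.
In hours: 1.02×10^5 s / (3600 s/hour) = 28.4 hours.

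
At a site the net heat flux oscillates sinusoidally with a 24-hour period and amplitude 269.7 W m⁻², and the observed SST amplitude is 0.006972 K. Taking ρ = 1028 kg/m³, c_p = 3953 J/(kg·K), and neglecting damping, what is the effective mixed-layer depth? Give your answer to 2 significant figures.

ω = 2π / 86400 s = 7.27×10^-5 s⁻¹.
Required C = F₀ / (A ω) = 269.7 / (0.006972 × 7.27×10^-5) = 5.32×10^8 J/(m²·K).
D = C / (ρ c_p) = 5.32×10^8 / (1028 × 3953) = 131 m.

130 m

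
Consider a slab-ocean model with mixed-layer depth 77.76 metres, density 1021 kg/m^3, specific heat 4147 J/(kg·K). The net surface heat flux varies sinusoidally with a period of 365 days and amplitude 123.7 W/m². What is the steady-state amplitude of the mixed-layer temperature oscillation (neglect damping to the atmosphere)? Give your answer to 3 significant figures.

1.89 K

Areal heat capacity C = ρ c_p D = 1021 × 4147 × 77.76 = 3.29×10^8 J/(m²·K).
Angular frequency ω = 2π / T = 2π / 3.15×10^7 s = 1.99×10^-7 s⁻¹.
Cω = 3.29×10^8 × 1.99×10^-7 = 65.6 W/(m²·K).
Amplitude A = F₀ / (Cω) = 123.7 / 65.6 = 1.89 K.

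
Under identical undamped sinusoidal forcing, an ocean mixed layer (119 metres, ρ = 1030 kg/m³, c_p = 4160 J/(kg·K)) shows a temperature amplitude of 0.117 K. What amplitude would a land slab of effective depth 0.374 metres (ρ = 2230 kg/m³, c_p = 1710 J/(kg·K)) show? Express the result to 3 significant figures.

41.8 K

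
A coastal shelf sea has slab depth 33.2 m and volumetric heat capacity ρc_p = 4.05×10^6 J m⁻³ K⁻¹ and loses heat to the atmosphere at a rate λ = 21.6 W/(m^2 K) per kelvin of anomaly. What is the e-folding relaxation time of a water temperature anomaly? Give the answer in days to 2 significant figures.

72 days

Areal heat capacity C = ρc_p × D = 4.05×10^6 × 33.2 = 1.34×10^8 J/(m^2 K).
Relaxation time τ = C / λ = 1.34×10^8 / 21.6 = 6.22×10^6 s.
In days: 6.22×10^6 s / (86400 s/day) = 72.0 days.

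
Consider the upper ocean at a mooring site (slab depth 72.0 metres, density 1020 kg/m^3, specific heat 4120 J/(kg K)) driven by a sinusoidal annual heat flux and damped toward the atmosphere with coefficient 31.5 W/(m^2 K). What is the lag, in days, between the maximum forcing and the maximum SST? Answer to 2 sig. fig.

Areal heat capacity C = ρ c_p D = 1020 × 4120 × 72.0 = 3.03×10^8 J/(m^2 K).
ω = 2π / 3.15×10^7 s = 1.99×10^-7 s⁻¹.
Phase lag φ = arctan(Cω/λ) = arctan(60.3/31.5) = 1.09 rad.
Time lag = φ / ω = 1.09 / 1.99×10^-7 = 5.47×10^6 s = 63.3 days.

63 days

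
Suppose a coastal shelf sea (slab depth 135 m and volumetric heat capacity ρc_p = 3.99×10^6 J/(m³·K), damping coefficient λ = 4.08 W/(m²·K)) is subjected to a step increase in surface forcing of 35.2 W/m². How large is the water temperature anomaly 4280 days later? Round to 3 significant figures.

8.10 K

Areal heat capacity C = ρc_p × D = 3.99×10^6 × 135 = 5.39×10^8 J/(m²·K).
τ = C / λ = 5.39×10^8 / 4.08 = 1.32×10^8 s.
Equilibrium anomaly ΔT_eq = F / λ = 35.2 / 4.08 = 8.63 K.
t = 4280 days = 3.70×10^8 s, so t/τ = 2.80.
ΔT(t) = ΔT_eq (1 − e^(−t/τ)) = 8.63 × (1 − e^−2.80) = 8.10 K.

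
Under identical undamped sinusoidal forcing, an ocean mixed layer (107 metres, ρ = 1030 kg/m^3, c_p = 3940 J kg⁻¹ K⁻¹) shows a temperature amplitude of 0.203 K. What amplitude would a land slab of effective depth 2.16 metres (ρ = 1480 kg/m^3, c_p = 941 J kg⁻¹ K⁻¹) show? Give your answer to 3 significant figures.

C_ocean = 4.34×10^8 J/(m²·K); C_land = 3.01×10^6 J/(m²·K).
A ∝ 1/C ⇒ A_land = A_ocean × C_ocean/C_land = 0.203 × 144 = 29.3 K.

29.3 K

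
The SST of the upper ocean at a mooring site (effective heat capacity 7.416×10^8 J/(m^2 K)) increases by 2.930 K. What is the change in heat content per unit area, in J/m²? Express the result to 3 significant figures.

2.17×10^9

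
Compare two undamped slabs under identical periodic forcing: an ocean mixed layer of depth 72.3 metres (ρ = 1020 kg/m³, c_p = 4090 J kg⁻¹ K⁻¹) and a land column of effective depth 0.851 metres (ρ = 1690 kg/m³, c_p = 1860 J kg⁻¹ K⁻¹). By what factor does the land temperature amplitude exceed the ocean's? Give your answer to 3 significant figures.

113

C_ocean = 1020 × 4090 × 72.3 = 3.02×10^8 J/(m²·K).
C_land = 1690 × 1860 × 0.851 = 2.68×10^6 J/(m²·K).
Undamped amplitude ∝ 1/C, so A_land/A_ocean = C_ocean/C_land = 113.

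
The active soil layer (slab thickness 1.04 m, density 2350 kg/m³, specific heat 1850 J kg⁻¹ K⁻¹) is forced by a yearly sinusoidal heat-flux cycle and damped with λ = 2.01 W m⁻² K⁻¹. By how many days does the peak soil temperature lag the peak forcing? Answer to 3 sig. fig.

24.5 days

Areal heat capacity C = ρ c_p D = 2350 × 1850 × 1.04 = 4.52×10^6 J/(m^2 K).
ω = 2π / 3.15×10^7 s = 1.99×10^-7 s⁻¹.
Phase lag φ = arctan(Cω/λ) = arctan(0.901/2.01) = 0.421 rad.
Time lag = φ / ω = 0.421 / 1.99×10^-7 = 2.11×10^6 s = 24.5 days.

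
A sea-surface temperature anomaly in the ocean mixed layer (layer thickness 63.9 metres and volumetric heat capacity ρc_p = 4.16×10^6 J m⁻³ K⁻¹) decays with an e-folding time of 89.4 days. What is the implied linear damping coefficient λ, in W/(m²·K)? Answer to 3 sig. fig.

34.4

Areal heat capacity C = ρc_p × D = 4.16×10^6 × 63.9 = 2.66×10^8 J m⁻² K⁻¹.
τ = 89.4 days = 7.72×10^6 s.
λ = C / τ = 2.66×10^8 / 7.72×10^6 = 34.4 W/(m²·K).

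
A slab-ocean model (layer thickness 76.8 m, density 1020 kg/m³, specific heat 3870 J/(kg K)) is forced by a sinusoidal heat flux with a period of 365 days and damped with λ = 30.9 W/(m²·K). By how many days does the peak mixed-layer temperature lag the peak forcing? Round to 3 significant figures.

Areal heat capacity C = ρ c_p D = 1020 × 3870 × 76.8 = 3.03×10^8 J m⁻² K⁻¹.
ω = 2π / 3.15×10^7 s = 1.99×10^-7 s⁻¹.
Phase lag φ = arctan(Cω/λ) = arctan(60.4/30.9) = 1.10 rad.
Time lag = φ / ω = 1.10 / 1.99×10^-7 = 5.51×10^6 s = 63.8 days.

63.8 days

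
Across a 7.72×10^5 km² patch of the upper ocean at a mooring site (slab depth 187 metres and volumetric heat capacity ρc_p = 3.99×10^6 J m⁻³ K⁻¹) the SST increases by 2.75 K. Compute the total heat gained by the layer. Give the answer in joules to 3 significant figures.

1.58×10^21 J

Areal heat capacity C = ρc_p × D = 3.99×10^6 × 187 = 7.46×10^8 J/(m²·K).
Heat per unit area: q = C ΔT = 7.46×10^8 × 2.75 = 2.05×10^9 J/m².
Total heat: Q = q × A = 2.05×10^9 × (7.72×10^5 × 10⁶ m²) = 1.58×10^21 J.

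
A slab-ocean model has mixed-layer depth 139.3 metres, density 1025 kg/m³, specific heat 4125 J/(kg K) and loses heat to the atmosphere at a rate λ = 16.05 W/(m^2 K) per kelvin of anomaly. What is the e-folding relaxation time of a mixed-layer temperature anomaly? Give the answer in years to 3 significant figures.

Areal heat capacity C = ρ c_p D = 1025 × 4125 × 139.3 = 5.89×10^8 J/(m^2 K).
Relaxation time τ = C / λ = 5.89×10^8 / 16.05 = 3.67×10^7 s.
In years: 3.67×10^7 s / (3.156×10^7 s/year) = 1.16 years.

1.16 years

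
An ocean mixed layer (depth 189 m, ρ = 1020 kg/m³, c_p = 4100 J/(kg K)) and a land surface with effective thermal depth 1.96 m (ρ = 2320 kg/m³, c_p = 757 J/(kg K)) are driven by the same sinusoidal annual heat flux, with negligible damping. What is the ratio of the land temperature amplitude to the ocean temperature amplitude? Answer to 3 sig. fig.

C_ocean = 1020 × 4100 × 189 = 7.90×10^8 J/(m²·K).
C_land = 2320 × 757 × 1.96 = 3.44×10^6 J/(m²·K).
Undamped amplitude ∝ 1/C, so A_land/A_ocean = C_ocean/C_land = 230.

230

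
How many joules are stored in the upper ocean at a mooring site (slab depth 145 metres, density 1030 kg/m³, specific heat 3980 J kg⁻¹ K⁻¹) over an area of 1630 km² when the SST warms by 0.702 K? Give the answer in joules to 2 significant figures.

Areal heat capacity C = ρ c_p D = 1030 × 3980 × 145 = 5.94×10^8 J m⁻² K⁻¹.
Heat per unit area: q = C ΔT = 5.94×10^8 × 0.702 = 4.17×10^8 J/m².
Total heat: Q = q × A = 4.17×10^8 × (1630 × 10⁶ m²) = 6.80×10^17 J.

6.8×10^17 J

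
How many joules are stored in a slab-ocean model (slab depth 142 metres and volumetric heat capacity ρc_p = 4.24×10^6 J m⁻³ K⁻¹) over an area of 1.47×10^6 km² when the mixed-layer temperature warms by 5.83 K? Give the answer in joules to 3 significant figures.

5.16×10^21 J

Areal heat capacity C = ρc_p × D = 4.24×10^6 × 142 = 6.02×10^8 J/(m²·K).
Heat per unit area: q = C ΔT = 6.02×10^8 × 5.83 = 3.51×10^9 J/m².
Total heat: Q = q × A = 3.51×10^9 × (1.47×10^6 × 10⁶ m²) = 5.16×10^21 J.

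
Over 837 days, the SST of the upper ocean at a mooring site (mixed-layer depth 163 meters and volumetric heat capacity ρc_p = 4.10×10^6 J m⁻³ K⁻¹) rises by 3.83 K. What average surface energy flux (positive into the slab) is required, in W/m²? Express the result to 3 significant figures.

Areal heat capacity C = ρc_p × D = 4.10×10^6 × 163 = 6.68×10^8 J/(m²·K).
Required heat per unit area: Q = C ΔT = 6.68×10^8 × 3.83 = 2.56×10^9 J/m².
Flux F = Q / Δt = 2.56×10^9 / 7.23×10^7 s = 35.4 W/m².

35.4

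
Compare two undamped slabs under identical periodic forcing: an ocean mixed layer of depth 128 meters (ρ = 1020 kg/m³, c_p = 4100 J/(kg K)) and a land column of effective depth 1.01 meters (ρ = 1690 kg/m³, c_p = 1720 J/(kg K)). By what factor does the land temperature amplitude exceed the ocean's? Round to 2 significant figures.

C_ocean = 1020 × 4100 × 128 = 5.35×10^8 J/(m²·K).
C_land = 1690 × 1720 × 1.01 = 2.94×10^6 J/(m²·K).
Undamped amplitude ∝ 1/C, so A_land/A_ocean = C_ocean/C_land = 182.

180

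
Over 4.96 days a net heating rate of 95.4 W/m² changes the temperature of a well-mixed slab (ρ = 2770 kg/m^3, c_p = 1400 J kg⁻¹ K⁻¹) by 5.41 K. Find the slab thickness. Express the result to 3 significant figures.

Heat input Q = F Δt = 95.4 × 4.29×10^5 s = 4.09×10^7 J/m².
Required areal heat capacity C = Q / ΔT = 7.56×10^6 J/(m²·K).
Depth D = C / (ρ c_p) = 7.56×10^6 / (2770 × 1400) = 1.95 m.

1.95 m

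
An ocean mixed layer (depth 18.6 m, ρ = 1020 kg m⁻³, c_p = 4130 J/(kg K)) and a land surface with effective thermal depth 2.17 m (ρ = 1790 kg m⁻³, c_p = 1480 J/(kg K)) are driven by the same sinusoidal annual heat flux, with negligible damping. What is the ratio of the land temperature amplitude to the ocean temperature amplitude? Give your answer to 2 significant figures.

14

C_ocean = 1020 × 4130 × 18.6 = 7.84×10^7 J/(m²·K).
C_land = 1790 × 1480 × 2.17 = 5.75×10^6 J/(m²·K).
Undamped amplitude ∝ 1/C, so A_land/A_ocean = C_ocean/C_land = 13.6.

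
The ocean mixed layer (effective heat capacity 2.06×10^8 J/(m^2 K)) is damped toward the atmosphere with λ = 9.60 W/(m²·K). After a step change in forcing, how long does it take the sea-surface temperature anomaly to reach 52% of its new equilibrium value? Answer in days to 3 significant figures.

Areal heat capacity C = 2.06×10^8 J/(m^2 K) (given).
τ = C / λ = 2.06×10^8 / 9.60 = 2.15×10^7 s.
Fraction reached: 1 − e^(−t/τ) = 0.52 ⇒ t = −τ ln(1 − 0.52) = τ × 0.734.
t = 1.57×10^7 s = 182 days.

182 days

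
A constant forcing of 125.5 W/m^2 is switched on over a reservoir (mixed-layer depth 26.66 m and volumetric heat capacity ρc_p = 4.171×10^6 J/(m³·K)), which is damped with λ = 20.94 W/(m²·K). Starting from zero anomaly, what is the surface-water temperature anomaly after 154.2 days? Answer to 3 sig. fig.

5.51 K

Areal heat capacity C = ρc_p × D = 4.171×10^6 × 26.66 = 1.11×10^8 J/(m²·K).
τ = C / λ = 1.11×10^8 / 20.94 = 5.31×10^6 s.
Equilibrium anomaly ΔT_eq = F / λ = 125.5 / 20.94 = 5.99 K.
t = 154.2 days = 1.33×10^7 s, so t/τ = 2.51.
ΔT(t) = ΔT_eq (1 − e^(−t/τ)) = 5.99 × (1 − e^−2.51) = 5.51 K.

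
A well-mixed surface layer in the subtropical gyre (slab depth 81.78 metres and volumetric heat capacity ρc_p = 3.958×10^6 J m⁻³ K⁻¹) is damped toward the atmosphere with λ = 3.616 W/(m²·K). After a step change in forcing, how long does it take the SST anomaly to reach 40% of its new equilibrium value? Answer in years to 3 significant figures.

Areal heat capacity C = ρc_p × D = 3.958×10^6 × 81.78 = 3.24×10^8 J m⁻² K⁻¹.
τ = C / λ = 3.24×10^8 / 3.616 = 8.95×10^7 s.
Fraction reached: 1 − e^(−t/τ) = 0.40 ⇒ t = −τ ln(1 − 0.40) = τ × 0.511.
t = 4.57×10^7 s = 1.45 years.

1.45 years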